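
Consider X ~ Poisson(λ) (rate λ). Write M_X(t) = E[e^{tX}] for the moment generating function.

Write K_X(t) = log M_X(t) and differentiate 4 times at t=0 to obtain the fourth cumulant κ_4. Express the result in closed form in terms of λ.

M_X(t) = e^(λ*(e^(t) - 1))
K_X(t) = log M_X(t) = λ*(e^(t) - 1)
K′(t) = λ*e^(t)
K′′(t) = λ*e^(t)
K′′′(t) = λ*e^(t)
K′′′′(t) = λ*e^(t)

κ_4 = K′′′′(0) = λ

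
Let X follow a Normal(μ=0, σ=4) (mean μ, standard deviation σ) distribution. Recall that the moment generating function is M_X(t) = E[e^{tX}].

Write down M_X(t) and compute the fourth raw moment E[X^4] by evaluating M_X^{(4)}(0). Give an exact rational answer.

E[X^4] = d^4M/dt^4 |_{t=0} = 768

M_X(t) = e^(8*t^2)
dM/dt = 16*t*e^(8*t^2)
d^2M/dt^2 = 256*t^2*e^(8*t^2) + 16*e^(8*t^2)
d^3M/dt^3 = 4096*t^3*e^(8*t^2) + 768*t*e^(8*t^2)
d^4M/dt^4 = 65536*t^4*e^(8*t^2) + 24576*t^2*e^(8*t^2) + 768*e^(8*t^2)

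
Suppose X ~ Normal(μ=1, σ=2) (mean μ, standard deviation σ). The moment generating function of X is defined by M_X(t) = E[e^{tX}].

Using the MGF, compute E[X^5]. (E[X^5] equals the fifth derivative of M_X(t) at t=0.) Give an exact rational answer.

E[X^5] = M^(5)(0) = 281

M_X(t) = e^(2*t^2 + t)
M^(5)(t) = 1024*t^5*e^(t)*e^(2*t^2) + 1280*t^4*e^(t)*e^(2*t^2) + 3200*t^3*e^(t)*e^(2*t^2) + 2080*t^2*e^(t)*e^(2*t^2) + 1460*t*e^(t)*e^(2*t^2) + 281*e^(t)*e^(2*t^2)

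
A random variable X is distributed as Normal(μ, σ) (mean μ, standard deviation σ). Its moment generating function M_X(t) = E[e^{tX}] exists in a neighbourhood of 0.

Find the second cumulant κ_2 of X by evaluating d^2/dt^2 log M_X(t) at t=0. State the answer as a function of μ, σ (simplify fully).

κ_2 = d^2K/dt^2 |_{t=0} = σ^2

M_X(t) = e^(μ*t + σ^2*t^2/2)
K_X(t) = log M_X(t) = μ*t + σ^2*t^2/2
dK/dt = μ + σ^2*t
d^2K/dt^2 = σ^2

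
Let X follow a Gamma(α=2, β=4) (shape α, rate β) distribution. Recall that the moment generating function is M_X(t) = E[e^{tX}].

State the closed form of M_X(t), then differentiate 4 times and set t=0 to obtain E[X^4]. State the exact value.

E[X^4] = D^4[M](0) = 15/32

M_X(t) = 16/(4 - t)^2
D^4[M](t) = 1920/(t^6 - 24*t^5 + 240*t^4 - 1280*t^3 + 3840*t^2 - 6144*t + 4096)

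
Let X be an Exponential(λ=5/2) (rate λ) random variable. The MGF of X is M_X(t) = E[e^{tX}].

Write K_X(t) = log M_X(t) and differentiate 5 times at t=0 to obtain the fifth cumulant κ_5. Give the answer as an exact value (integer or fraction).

M_X(t) = 5/(2*(5/2 - t))
K_X(t) = log M_X(t) = -log(5/2 - t) - log(2) + log(5)
K^(5)(t) = -768/(32*t^5 - 400*t^4 + 2000*t^3 - 5000*t^2 + 6250*t - 3125)

κ_5 = K^(5)(0) = 768/3125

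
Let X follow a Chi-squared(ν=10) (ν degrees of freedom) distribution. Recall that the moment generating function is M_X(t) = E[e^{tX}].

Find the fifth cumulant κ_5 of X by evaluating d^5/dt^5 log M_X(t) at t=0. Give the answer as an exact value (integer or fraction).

κ_5 = d^5K/dt^5 |_{t=0} = 3840

M_X(t) = (1 - 2*t)^(-5)
K_X(t) = log M_X(t) = -5*log(1 - 2*t)
dK/dt = -10/(2*t - 1)
d^2K/dt^2 = 20/(4*t^2 - 4*t + 1)
d^3K/dt^3 = -80/(8*t^3 - 12*t^2 + 6*t - 1)
d^4K/dt^4 = 480/(16*t^4 - 32*t^3 + 24*t^2 - 8*t + 1)
d^5K/dt^5 = -3840/(32*t^5 - 80*t^4 + 80*t^3 - 40*t^2 + 10*t - 1)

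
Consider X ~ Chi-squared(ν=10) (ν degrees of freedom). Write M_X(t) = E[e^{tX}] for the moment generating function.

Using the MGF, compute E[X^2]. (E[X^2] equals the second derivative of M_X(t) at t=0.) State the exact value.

M_X(t) = (1 - 2*t)^(-5)
M′(t) = 10/(64*t^6 - 192*t^5 + 240*t^4 - 160*t^3 + 60*t^2 - 12*t + 1)
M′′(t) = -120/(128*t^7 - 448*t^6 + 672*t^5 - 560*t^4 + 280*t^3 - 84*t^2 + 14*t - 1)

E[X^2] = M′′(0) = 120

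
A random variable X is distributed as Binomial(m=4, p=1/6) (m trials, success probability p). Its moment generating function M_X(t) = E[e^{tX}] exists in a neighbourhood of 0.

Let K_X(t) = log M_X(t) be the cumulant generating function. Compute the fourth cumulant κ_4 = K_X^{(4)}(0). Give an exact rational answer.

κ_4 = K^(4)(0) = 5/54

M_X(t) = (e^(t)/6 + 5/6)^4
K_X(t) = log M_X(t) = 4*log(e^(t)/6 + 5/6)
K^(4)(t) = (20*e^(3*t) - 400*e^(2*t) + 500*e^(t))/(e^(4*t) + 20*e^(3*t) + 150*e^(2*t) + 500*e^(t) + 625)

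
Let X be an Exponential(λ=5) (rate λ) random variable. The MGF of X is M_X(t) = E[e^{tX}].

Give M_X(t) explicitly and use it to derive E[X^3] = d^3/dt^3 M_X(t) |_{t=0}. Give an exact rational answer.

E[X^3] = M′′′(0) = 6/125

M_X(t) = 5/(5 - t)
M′(t) = 5/(t^2 - 10*t + 25)
M′′(t) = -10/(t^3 - 15*t^2 + 75*t - 125)
M′′′(t) = 30/(t^4 - 20*t^3 + 150*t^2 - 500*t + 625)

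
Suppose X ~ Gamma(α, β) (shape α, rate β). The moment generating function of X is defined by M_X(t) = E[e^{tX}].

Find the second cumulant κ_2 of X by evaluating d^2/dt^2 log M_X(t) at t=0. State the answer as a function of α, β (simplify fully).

κ_2 = D^2[K](0) = α/β^2

M_X(t) = (β/(β - t))^α
K_X(t) = log M_X(t) = α*(log(β) - log(β - t))
D^2[K](t) = α/(β^2 - 2*β*t + t^2)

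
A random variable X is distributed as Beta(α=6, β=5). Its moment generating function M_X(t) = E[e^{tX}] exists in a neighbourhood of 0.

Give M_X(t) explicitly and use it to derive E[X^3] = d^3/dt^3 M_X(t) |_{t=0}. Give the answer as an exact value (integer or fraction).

E[X^3] = M^(3)(0) = 28/143

M_X(t) = ₁F₁(6; 11; t)
M^(3)(t) = 28*₁F₁(9; 14; t)/143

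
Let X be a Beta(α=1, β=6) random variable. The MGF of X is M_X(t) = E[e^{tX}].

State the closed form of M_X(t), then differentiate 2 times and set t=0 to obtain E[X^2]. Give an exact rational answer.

E[X^2] = M^(2)(0) = 1/28

M_X(t) = ₁F₁(1; 7; t)
M^(2)(t) = ₁F₁(3; 9; t)/28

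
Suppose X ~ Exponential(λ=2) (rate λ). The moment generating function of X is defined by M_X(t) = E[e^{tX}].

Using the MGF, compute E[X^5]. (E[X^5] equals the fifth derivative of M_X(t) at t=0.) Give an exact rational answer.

M_X(t) = 2/(2 - t)
D^5[M](t) = 240/(t^6 - 12*t^5 + 60*t^4 - 160*t^3 + 240*t^2 - 192*t + 64)

E[X^5] = D^5[M](0) = 15/4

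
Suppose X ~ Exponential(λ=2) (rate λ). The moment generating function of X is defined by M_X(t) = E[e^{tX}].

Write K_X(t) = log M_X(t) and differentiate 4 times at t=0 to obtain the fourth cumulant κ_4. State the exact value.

M_X(t) = 2/(2 - t)
K_X(t) = log M_X(t) = -log(2 - t) + log(2)
K^(4)(t) = 6/(t^4 - 8*t^3 + 24*t^2 - 32*t + 16)

κ_4 = K^(4)(0) = 3/8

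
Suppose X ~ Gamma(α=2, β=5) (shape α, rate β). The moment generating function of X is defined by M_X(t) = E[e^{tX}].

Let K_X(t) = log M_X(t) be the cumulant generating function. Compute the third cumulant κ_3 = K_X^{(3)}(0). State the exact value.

M_X(t) = 25/(5 - t)^2
K_X(t) = log M_X(t) = -2*log(5 - t) + 2*log(5)
K^(3)(t) = -4/(t^3 - 15*t^2 + 75*t - 125)

κ_3 = K^(3)(0) = 4/125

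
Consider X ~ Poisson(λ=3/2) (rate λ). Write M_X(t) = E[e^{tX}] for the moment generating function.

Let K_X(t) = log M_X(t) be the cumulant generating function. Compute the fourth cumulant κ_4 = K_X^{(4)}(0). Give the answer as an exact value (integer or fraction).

κ_4 = D^4[K](0) = 3/2

M_X(t) = e^(3*e^(t)/2 - 3/2)
K_X(t) = log M_X(t) = 3*e^(t)/2 - 3/2
D^4[K](t) = 3*e^(t)/2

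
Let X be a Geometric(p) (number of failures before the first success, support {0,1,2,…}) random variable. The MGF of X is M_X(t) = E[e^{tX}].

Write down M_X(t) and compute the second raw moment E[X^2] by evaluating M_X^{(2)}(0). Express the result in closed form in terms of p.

M_X(t) = p/(-(1 - p)*e^(t) + 1)

E[X^2] = D^2[M](0) = 1 - 3/p + 2/p^2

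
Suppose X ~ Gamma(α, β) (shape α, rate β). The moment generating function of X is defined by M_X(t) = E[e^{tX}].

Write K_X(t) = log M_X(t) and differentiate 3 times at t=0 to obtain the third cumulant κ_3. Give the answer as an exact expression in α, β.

M_X(t) = (β/(β - t))^α
K_X(t) = log M_X(t) = α*(log(β) - log(β - t))
K′(t) = -α/(-β + t)
K′′(t) = α/(β^2 - 2*β*t + t^2)
K′′′(t) = -2*α/(-β^3 + 3*β^2*t - 3*β*t^2 + t^3)

κ_3 = K′′′(0) = 2*α/β^3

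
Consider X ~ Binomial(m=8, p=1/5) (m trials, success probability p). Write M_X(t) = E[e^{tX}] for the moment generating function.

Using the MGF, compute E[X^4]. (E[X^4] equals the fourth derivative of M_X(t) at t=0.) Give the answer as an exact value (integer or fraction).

E[X^4] = d^4M/dt^4 |_{t=0} = 4512/125

M_X(t) = (e^(t)/5 + 4/5)^8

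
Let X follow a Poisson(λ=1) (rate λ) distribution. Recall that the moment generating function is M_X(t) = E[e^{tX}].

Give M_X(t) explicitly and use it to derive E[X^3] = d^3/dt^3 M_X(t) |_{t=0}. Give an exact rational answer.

M_X(t) = e^(e^(t) - 1)
M′(t) = e^(-1)*e^(t)*e^(e^(t))
M′′(t) = (e^(2*t)*e^(e^(t)) + e^(t)*e^(e^(t)))*e^(-1)
M′′′(t) = (e^(3*t)*e^(e^(t)) + 3*e^(2*t)*e^(e^(t)) + e^(t)*e^(e^(t)))*e^(-1)

E[X^3] = M′′′(0) = 5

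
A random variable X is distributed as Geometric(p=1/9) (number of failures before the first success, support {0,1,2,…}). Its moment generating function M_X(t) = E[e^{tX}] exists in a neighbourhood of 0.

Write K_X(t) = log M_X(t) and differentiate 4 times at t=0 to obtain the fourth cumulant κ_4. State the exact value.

M_X(t) = 1/(9*(1 - 8*e^(t)/9))
K_X(t) = log M_X(t) = -log(1 - 8*e^(t)/9) - 2*log(3)
K^(4)(t) = (4608*e^(3*t) + 20736*e^(2*t) + 5832*e^(t))/(4096*e^(4*t) - 18432*e^(3*t) + 31104*e^(2*t) - 23328*e^(t) + 6561)

κ_4 = K^(4)(0) = 31176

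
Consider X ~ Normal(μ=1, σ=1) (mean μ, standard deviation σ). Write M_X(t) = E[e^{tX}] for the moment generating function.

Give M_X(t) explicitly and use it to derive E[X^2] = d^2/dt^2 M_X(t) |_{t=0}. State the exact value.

M_X(t) = e^(t^2/2 + t)
M^(2)(t) = t^2*e^(t)*e^(t^2/2) + 2*t*e^(t)*e^(t^2/2) + 2*e^(t)*e^(t^2/2)

E[X^2] = M^(2)(0) = 2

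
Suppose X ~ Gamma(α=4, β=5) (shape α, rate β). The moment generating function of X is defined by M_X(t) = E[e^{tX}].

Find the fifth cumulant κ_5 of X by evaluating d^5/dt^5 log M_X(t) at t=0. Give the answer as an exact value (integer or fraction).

M_X(t) = 625/(5 - t)^4
K_X(t) = log M_X(t) = -4*log(5 - t) + 4*log(5)
dK/dt = -4/(t - 5)
d^2K/dt^2 = 4/(t^2 - 10*t + 25)
d^3K/dt^3 = -8/(t^3 - 15*t^2 + 75*t - 125)
d^4K/dt^4 = 24/(t^4 - 20*t^3 + 150*t^2 - 500*t + 625)
d^5K/dt^5 = -96/(t^5 - 25*t^4 + 250*t^3 - 1250*t^2 + 3125*t - 3125)

κ_5 = d^5K/dt^5 |_{t=0} = 96/3125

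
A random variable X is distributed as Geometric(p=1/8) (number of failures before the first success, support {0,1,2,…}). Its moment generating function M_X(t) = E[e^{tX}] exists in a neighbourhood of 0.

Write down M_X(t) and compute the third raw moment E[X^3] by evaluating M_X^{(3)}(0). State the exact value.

M_X(t) = 1/(8*(1 - 7*e^(t)/8))
M′(t) = 7*e^(t)/(49*e^(2*t) - 112*e^(t) + 64)
M′′(t) = (-49*e^(2*t) - 56*e^(t))/(343*e^(3*t) - 1176*e^(2*t) + 1344*e^(t) - 512)
M′′′(t) = (343*e^(3*t) + 1568*e^(2*t) + 448*e^(t))/(2401*e^(4*t) - 10976*e^(3*t) + 18816*e^(2*t) - 14336*e^(t) + 4096)

E[X^3] = M′′′(0) = 2359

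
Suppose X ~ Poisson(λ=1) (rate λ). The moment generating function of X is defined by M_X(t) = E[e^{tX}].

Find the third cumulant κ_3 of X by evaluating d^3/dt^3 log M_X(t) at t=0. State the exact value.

M_X(t) = e^(e^(t) - 1)
K_X(t) = log M_X(t) = e^(t) - 1
dK/dt = e^(t)
d^2K/dt^2 = e^(t)
d^3K/dt^3 = e^(t)

κ_3 = d^3K/dt^3 |_{t=0} = 1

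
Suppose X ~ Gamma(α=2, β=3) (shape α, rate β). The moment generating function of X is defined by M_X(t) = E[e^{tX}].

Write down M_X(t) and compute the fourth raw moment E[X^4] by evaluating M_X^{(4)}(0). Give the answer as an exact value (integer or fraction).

E[X^4] = D^4[M](0) = 40/27

M_X(t) = 9/(3 - t)^2
D^4[M](t) = 1080/(t^6 - 18*t^5 + 135*t^4 - 540*t^3 + 1215*t^2 - 1458*t + 729)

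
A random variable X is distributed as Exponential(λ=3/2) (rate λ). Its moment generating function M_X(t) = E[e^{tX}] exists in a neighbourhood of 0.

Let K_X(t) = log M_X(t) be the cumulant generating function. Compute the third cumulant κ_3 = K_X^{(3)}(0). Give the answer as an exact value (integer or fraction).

M_X(t) = 3/(2*(3/2 - t))
K_X(t) = log M_X(t) = -log(3/2 - t) - log(2) + log(3)
K^(3)(t) = -16/(8*t^3 - 36*t^2 + 54*t - 27)

κ_3 = K^(3)(0) = 16/27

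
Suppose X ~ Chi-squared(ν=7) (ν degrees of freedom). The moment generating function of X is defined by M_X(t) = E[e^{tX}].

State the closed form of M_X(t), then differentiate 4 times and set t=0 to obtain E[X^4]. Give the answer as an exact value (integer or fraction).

M_X(t) = (1 - 2*t)^(-7/2)
M′(t) = 7/(16*t^4*√(1 - 2*t) - 32*t^3*√(1 - 2*t) + 24*t^2*√(1 - 2*t) - 8*t*√(1 - 2*t) + √(1 - 2*t))
M′′(t) = -63/(32*t^5*√(1 - 2*t) - 80*t^4*√(1 - 2*t) + 80*t^3*√(1 - 2*t) - 40*t^2*√(1 - 2*t) + 10*t*√(1 - 2*t) - √(1 - 2*t))
M′′′(t) = 693/(64*t^6*√(1 - 2*t) - 192*t^5*√(1 - 2*t) + 240*t^4*√(1 - 2*t) - 160*t^3*√(1 - 2*t) + 60*t^2*√(1 - 2*t) - 12*t*√(1 - 2*t) + √(1 - 2*t))

E[X^4] = M′′′′(0) = 9009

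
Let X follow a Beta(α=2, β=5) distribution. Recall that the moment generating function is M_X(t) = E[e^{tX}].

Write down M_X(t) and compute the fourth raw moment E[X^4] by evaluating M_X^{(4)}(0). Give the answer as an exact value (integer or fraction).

M_X(t) = ₁F₁(2; 7; t)
M′(t) = 2*₁F₁(3; 8; t)/7
M′′(t) = 3*₁F₁(4; 9; t)/28
M′′′(t) = ₁F₁(5; 10; t)/21
M′′′′(t) = ₁F₁(6; 11; t)/42

E[X^4] = M′′′′(0) = 1/42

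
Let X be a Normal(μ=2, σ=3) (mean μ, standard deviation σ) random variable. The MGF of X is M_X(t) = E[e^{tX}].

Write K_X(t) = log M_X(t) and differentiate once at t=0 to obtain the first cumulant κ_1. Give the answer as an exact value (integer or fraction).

M_X(t) = e^(9*t^2/2 + 2*t)
K_X(t) = log M_X(t) = 9*t^2/2 + 2*t
dK/dt = 9*t + 2

κ_1 = dK/dt |_{t=0} = 2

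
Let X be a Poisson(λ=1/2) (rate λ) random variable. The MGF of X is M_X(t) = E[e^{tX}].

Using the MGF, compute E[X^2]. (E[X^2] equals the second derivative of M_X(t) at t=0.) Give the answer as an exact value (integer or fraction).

E[X^2] = M′′(0) = 3/4

M_X(t) = e^(e^(t)/2 - 1/2)
M′(t) = e^(-1/2)*e^(t)*e^(e^(t)/2)/2
M′′(t) = (e^(2*t)*e^(e^(t)/2) + 2*e^(t)*e^(e^(t)/2))*e^(-1/2)/4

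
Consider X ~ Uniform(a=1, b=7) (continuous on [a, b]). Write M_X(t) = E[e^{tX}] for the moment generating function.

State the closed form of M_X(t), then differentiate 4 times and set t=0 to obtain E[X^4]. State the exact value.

M_X(t) = (e^(7*t) - e^(t))/(6*t)
M^(4)(t) = (2401*t^4*e^(7*t) - t^4*e^(t) - 1372*t^3*e^(7*t) + 4*t^3*e^(t) + 588*t^2*e^(7*t) - 12*t^2*e^(t) - 168*t*e^(7*t) + 24*t*e^(t) + 24*e^(7*t) - 24*e^(t))/(6*t^5)

E[X^4] = M^(4)(0) = 2801/5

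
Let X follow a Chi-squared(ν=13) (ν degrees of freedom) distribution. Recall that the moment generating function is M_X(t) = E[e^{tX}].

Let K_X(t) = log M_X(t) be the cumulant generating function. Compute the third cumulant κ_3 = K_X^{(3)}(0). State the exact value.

κ_3 = K^(3)(0) = 104

M_X(t) = (1 - 2*t)^(-13/2)
K_X(t) = log M_X(t) = -13*log(1 - 2*t)/2
K^(3)(t) = -104/(8*t^3 - 12*t^2 + 6*t - 1)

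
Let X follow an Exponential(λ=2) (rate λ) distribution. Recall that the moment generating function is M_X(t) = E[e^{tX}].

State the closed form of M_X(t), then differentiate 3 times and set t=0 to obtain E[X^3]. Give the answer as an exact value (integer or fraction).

E[X^3] = M′′′(0) = 3/4

M_X(t) = 2/(2 - t)
M′(t) = 2/(t^2 - 4*t + 4)
M′′(t) = -4/(t^3 - 6*t^2 + 12*t - 8)
M′′′(t) = 12/(t^4 - 8*t^3 + 24*t^2 - 32*t + 16)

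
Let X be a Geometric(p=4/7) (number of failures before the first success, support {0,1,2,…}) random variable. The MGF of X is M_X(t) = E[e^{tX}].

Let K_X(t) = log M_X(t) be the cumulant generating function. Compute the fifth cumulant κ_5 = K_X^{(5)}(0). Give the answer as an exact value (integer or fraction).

κ_5 = K^(5)(0) = 7035/128

M_X(t) = 4/(7*(1 - 3*e^(t)/7))
K_X(t) = log M_X(t) = -log(1 - 3*e^(t)/7) - log(7) + 2*log(2)
K^(5)(t) = (-567*e^(4*t) - 14553*e^(3*t) - 33957*e^(2*t) - 7203*e^(t))/(243*e^(5*t) - 2835*e^(4*t) + 13230*e^(3*t) - 30870*e^(2*t) + 36015*e^(t) - 16807)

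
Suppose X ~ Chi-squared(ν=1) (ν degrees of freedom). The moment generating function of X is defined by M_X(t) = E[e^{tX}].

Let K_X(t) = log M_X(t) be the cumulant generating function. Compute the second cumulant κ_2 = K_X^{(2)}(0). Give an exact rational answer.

κ_2 = d^2K/dt^2 |_{t=0} = 2

M_X(t) = 1/√(1 - 2*t)
K_X(t) = log M_X(t) = -log(1 - 2*t)/2
dK/dt = -1/(2*t - 1)
d^2K/dt^2 = 2/(4*t^2 - 4*t + 1)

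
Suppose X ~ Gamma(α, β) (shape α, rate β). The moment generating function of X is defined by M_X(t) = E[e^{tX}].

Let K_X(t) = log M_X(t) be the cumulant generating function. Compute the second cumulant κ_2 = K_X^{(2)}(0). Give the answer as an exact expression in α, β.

κ_2 = K′′(0) = α/β^2

M_X(t) = (β/(β - t))^α
K_X(t) = log M_X(t) = α*(log(β) - log(β - t))
K′(t) = -α/(-β + t)
K′′(t) = α/(β^2 - 2*β*t + t^2)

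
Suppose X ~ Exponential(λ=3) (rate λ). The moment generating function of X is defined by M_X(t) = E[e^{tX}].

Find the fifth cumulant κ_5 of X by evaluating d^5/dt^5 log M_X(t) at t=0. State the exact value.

κ_5 = K′′′′′(0) = 8/81

M_X(t) = 3/(3 - t)
K_X(t) = log M_X(t) = -log(3 - t) + log(3)
K′(t) = -1/(t - 3)
K′′(t) = 1/(t^2 - 6*t + 9)
K′′′(t) = -2/(t^3 - 9*t^2 + 27*t - 27)
K′′′′(t) = 6/(t^4 - 12*t^3 + 54*t^2 - 108*t + 81)
K′′′′′(t) = -24/(t^5 - 15*t^4 + 90*t^3 - 270*t^2 + 405*t - 243)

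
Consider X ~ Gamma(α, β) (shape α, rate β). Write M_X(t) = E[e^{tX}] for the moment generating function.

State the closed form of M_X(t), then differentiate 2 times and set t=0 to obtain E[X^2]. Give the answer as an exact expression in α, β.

M_X(t) = (β/(β - t))^α
dM/dt = -α*β^α*(1/(β - t))^α/(-β + t)
d^2M/dt^2 = (α^2*β^α*(1/(β - t))^α + α*β^α*(1/(β - t))^α)/(β^2 - 2*β*t + t^2)

E[X^2] = d^2M/dt^2 |_{t=0} = α*(α + 1)/β^2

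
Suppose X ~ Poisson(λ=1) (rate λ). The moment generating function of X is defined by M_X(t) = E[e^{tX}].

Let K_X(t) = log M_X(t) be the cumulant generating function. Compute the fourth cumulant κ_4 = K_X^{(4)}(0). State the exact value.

M_X(t) = e^(e^(t) - 1)
K_X(t) = log M_X(t) = e^(t) - 1
dK/dt = e^(t)
d^2K/dt^2 = e^(t)
d^3K/dt^3 = e^(t)
d^4K/dt^4 = e^(t)

κ_4 = d^4K/dt^4 |_{t=0} = 1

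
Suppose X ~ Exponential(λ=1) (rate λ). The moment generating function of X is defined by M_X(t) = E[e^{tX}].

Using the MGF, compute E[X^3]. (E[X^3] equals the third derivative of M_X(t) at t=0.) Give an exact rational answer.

M_X(t) = 1/(1 - t)
D^3[M](t) = 6/(t^4 - 4*t^3 + 6*t^2 - 4*t + 1)

E[X^3] = D^3[M](0) = 6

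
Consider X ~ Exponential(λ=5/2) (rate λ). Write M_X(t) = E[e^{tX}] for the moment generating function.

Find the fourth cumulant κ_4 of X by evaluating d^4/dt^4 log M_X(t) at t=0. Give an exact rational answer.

κ_4 = K^(4)(0) = 96/625

M_X(t) = 5/(2*(5/2 - t))
K_X(t) = log M_X(t) = -log(5/2 - t) - log(2) + log(5)
K^(4)(t) = 96/(16*t^4 - 160*t^3 + 600*t^2 - 1000*t + 625)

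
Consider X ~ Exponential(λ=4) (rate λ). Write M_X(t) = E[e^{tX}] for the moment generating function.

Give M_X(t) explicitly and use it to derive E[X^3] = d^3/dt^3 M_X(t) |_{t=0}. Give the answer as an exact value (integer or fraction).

M_X(t) = 4/(4 - t)
dM/dt = 4/(t^2 - 8*t + 16)
d^2M/dt^2 = -8/(t^3 - 12*t^2 + 48*t - 64)
d^3M/dt^3 = 24/(t^4 - 16*t^3 + 96*t^2 - 256*t + 256)

E[X^3] = d^3M/dt^3 |_{t=0} = 3/32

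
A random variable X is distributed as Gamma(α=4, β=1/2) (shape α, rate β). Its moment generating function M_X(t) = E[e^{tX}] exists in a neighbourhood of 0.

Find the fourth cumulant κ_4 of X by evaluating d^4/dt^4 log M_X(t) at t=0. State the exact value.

κ_4 = K′′′′(0) = 384

M_X(t) = 1/(16*(1/2 - t)^4)
K_X(t) = log M_X(t) = -4*log(1/2 - t) - 4*log(2)
K′(t) = -8/(2*t - 1)
K′′(t) = 16/(4*t^2 - 4*t + 1)
K′′′(t) = -64/(8*t^3 - 12*t^2 + 6*t - 1)
K′′′′(t) = 384/(16*t^4 - 32*t^3 + 24*t^2 - 8*t + 1)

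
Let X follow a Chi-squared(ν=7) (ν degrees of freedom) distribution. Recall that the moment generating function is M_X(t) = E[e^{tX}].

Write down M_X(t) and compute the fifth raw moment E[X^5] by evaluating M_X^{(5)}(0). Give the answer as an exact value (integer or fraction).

E[X^5] = d^5M/dt^5 |_{t=0} = 135135

M_X(t) = (1 - 2*t)^(-7/2)
dM/dt = 7/(16*t^4*√(1 - 2*t) - 32*t^3*√(1 - 2*t) + 24*t^2*√(1 - 2*t) - 8*t*√(1 - 2*t) + √(1 - 2*t))
d^2M/dt^2 = -63/(32*t^5*√(1 - 2*t) - 80*t^4*√(1 - 2*t) + 80*t^3*√(1 - 2*t) - 40*t^2*√(1 - 2*t) + 10*t*√(1 - 2*t) - √(1 - 2*t))
d^3M/dt^3 = 693/(64*t^6*√(1 - 2*t) - 192*t^5*√(1 - 2*t) + 240*t^4*√(1 - 2*t) - 160*t^3*√(1 - 2*t) + 60*t^2*√(1 - 2*t) - 12*t*√(1 - 2*t) + √(1 - 2*t))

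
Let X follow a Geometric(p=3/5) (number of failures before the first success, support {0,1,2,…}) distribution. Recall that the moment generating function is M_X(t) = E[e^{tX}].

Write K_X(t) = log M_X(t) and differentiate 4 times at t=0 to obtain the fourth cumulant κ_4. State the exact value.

κ_4 = D^4[K](0) = 230/27

M_X(t) = 3/(5*(1 - 2*e^(t)/5))
K_X(t) = log M_X(t) = -log(1 - 2*e^(t)/5) - log(5) + log(3)
D^4[K](t) = (40*e^(3*t) + 400*e^(2*t) + 250*e^(t))/(16*e^(4*t) - 160*e^(3*t) + 600*e^(2*t) - 1000*e^(t) + 625)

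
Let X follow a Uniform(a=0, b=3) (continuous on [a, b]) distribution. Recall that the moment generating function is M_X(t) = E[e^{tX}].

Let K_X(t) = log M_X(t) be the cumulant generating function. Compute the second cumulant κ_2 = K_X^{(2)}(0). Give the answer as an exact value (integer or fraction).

κ_2 = K′′(0) = 3/4

M_X(t) = (e^(3*t) - 1)/(3*t)
K_X(t) = log M_X(t) = -log(t) + log(e^(3*t) - 1) - log(3)
K′(t) = (3*t*e^(3*t) - e^(3*t) + 1)/(t*e^(3*t) - t)
K′′(t) = (-9*t^2*e^(3*t) + e^(6*t) - 2*e^(3*t) + 1)/(t^2*e^(6*t) - 2*t^2*e^(3*t) + t^2)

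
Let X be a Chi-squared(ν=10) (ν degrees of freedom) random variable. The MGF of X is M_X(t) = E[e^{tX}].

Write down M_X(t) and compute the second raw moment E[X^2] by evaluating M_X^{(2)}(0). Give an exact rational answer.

E[X^2] = M′′(0) = 120

M_X(t) = (1 - 2*t)^(-5)
M′(t) = 10/(64*t^6 - 192*t^5 + 240*t^4 - 160*t^3 + 60*t^2 - 12*t + 1)
M′′(t) = -120/(128*t^7 - 448*t^6 + 672*t^5 - 560*t^4 + 280*t^3 - 84*t^2 + 14*t - 1)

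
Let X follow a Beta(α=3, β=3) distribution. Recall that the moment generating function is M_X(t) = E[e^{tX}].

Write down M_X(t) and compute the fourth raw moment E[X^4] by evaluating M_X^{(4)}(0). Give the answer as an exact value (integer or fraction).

M_X(t) = ₁F₁(3; 6; t)
M′(t) = ₁F₁(4; 7; t)/2
M′′(t) = 2*₁F₁(5; 8; t)/7
M′′′(t) = 5*₁F₁(6; 9; t)/28
M′′′′(t) = 5*₁F₁(7; 10; t)/42

E[X^4] = M′′′′(0) = 5/42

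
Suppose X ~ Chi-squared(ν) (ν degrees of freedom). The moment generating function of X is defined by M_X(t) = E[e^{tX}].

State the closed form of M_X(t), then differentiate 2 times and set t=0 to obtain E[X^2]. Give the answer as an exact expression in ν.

E[X^2] = M′′(0) = ν*(ν + 2)

M_X(t) = (1 - 2*t)^(-ν/2)
M′(t) = -ν/(2*t*(1 - 2*t)^(ν/2) - (1 - 2*t)^(ν/2))
M′′(t) = (ν^2 + 2*ν)/(4*t^2*(1 - 2*t)^(ν/2) - 4*t*(1 - 2*t)^(ν/2) + (1 - 2*t)^(ν/2))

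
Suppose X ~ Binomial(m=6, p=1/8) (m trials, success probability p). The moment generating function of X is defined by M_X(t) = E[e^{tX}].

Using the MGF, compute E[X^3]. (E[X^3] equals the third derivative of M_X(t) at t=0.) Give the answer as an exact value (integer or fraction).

E[X^3] = D^3[M](0) = 153/64

M_X(t) = (e^(t)/8 + 7/8)^6
D^3[M](t) = 27*e^(6*t)/32768 + 2625*e^(5*t)/131072 + 735*e^(4*t)/4096 + 46305*e^(3*t)/65536 + 36015*e^(2*t)/32768 + 50421*e^(t)/131072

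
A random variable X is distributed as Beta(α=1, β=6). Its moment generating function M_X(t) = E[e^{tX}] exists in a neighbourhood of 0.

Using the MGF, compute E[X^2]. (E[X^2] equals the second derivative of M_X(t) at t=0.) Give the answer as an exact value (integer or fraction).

E[X^2] = M′′(0) = 1/28

M_X(t) = ₁F₁(1; 7; t)
M′(t) = ₁F₁(2; 8; t)/7
M′′(t) = ₁F₁(3; 9; t)/28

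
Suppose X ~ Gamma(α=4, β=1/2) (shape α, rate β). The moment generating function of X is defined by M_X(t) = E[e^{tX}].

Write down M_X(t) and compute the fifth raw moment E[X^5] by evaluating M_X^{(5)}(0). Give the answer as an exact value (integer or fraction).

E[X^5] = M^(5)(0) = 215040

M_X(t) = 1/(16*(1/2 - t)^4)
M^(5)(t) = -215040/(512*t^9 - 2304*t^8 + 4608*t^7 - 5376*t^6 + 4032*t^5 - 2016*t^4 + 672*t^3 - 144*t^2 + 18*t - 1)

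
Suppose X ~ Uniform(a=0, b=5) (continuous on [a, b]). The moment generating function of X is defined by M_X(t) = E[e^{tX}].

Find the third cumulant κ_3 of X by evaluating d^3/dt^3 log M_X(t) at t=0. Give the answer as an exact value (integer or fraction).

κ_3 = D^3[K](0) = 0

M_X(t) = (e^(5*t) - 1)/(5*t)
K_X(t) = log M_X(t) = -log(t) + log(e^(5*t) - 1) - log(5)
D^3[K](t) = (125*t^3*e^(10*t) + 125*t^3*e^(5*t) - 2*e^(15*t) + 6*e^(10*t) - 6*e^(5*t) + 2)/(t^3*e^(15*t) - 3*t^3*e^(10*t) + 3*t^3*e^(5*t) - t^3)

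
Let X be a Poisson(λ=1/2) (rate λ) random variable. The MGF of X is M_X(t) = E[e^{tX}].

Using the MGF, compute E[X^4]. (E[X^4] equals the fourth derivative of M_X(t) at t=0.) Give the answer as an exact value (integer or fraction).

M_X(t) = e^(e^(t)/2 - 1/2)
D^4[M](t) = (e^(4*t)*e^(e^(t)/2) + 12*e^(3*t)*e^(e^(t)/2) + 28*e^(2*t)*e^(e^(t)/2) + 8*e^(t)*e^(e^(t)/2))*e^(-1/2)/16

E[X^4] = D^4[M](0) = 49/16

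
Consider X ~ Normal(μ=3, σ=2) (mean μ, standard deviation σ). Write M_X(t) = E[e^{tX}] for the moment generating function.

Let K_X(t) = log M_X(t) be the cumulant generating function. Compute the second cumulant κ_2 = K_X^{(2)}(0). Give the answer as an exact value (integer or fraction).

κ_2 = K′′(0) = 4

M_X(t) = e^(2*t^2 + 3*t)
K_X(t) = log M_X(t) = 2*t^2 + 3*t
K′(t) = 4*t + 3
K′′(t) = 4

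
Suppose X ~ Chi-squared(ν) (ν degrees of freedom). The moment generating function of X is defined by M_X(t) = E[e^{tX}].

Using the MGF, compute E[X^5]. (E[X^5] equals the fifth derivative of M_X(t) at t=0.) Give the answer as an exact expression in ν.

M_X(t) = (1 - 2*t)^(-ν/2)
dM/dt = -ν/(2*t*(1 - 2*t)^(ν/2) - (1 - 2*t)^(ν/2))
d^2M/dt^2 = (ν^2 + 2*ν)/(4*t^2*(1 - 2*t)^(ν/2) - 4*t*(1 - 2*t)^(ν/2) + (1 - 2*t)^(ν/2))
d^3M/dt^3 = (-ν^3 - 6*ν^2 - 8*ν)/(8*t^3*(1 - 2*t)^(ν/2) - 12*t^2*(1 - 2*t)^(ν/2) + 6*t*(1 - 2*t)^(ν/2) - (1 - 2*t)^(ν/2))
d^4M/dt^4 = (ν^4 + 12*ν^3 + 44*ν^2 + 48*ν)/(16*t^4*(1 - 2*t)^(ν/2) - 32*t^3*(1 - 2*t)^(ν/2) + 24*t^2*(1 - 2*t)^(ν/2) - 8*t*(1 - 2*t)^(ν/2) + (1 - 2*t)^(ν/2))

E[X^5] = d^5M/dt^5 |_{t=0} = ν*(ν^4 + 20*ν^3 + 140*ν^2 + 400*ν + 384)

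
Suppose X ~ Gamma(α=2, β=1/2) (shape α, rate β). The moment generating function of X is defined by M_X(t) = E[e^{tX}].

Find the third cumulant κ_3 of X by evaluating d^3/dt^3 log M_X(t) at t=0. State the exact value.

M_X(t) = 1/(4*(1/2 - t)^2)
K_X(t) = log M_X(t) = -2*log(1/2 - t) - 2*log(2)
D^3[K](t) = -32/(8*t^3 - 12*t^2 + 6*t - 1)

κ_3 = D^3[K](0) = 32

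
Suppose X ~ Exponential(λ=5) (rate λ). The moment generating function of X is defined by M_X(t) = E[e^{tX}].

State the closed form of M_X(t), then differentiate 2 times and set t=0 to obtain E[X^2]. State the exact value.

M_X(t) = 5/(5 - t)
M^(2)(t) = -10/(t^3 - 15*t^2 + 75*t - 125)

E[X^2] = M^(2)(0) = 2/25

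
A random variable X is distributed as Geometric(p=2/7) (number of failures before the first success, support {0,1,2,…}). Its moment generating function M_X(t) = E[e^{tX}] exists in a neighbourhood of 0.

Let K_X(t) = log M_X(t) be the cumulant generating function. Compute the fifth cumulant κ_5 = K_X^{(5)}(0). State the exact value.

κ_5 = D^5[K](0) = 5565

M_X(t) = 2/(7*(1 - 5*e^(t)/7))
K_X(t) = log M_X(t) = -log(1 - 5*e^(t)/7) - log(7) + log(2)
D^5[K](t) = (-4375*e^(4*t) - 67375*e^(3*t) - 94325*e^(2*t) - 12005*e^(t))/(3125*e^(5*t) - 21875*e^(4*t) + 61250*e^(3*t) - 85750*e^(2*t) + 60025*e^(t) - 16807)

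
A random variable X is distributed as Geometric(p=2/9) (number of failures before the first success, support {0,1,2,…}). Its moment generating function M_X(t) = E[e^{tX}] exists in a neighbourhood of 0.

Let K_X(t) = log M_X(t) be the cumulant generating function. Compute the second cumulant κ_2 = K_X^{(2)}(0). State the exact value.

M_X(t) = 2/(9*(1 - 7*e^(t)/9))
K_X(t) = log M_X(t) = -log(1 - 7*e^(t)/9) - 2*log(3) + log(2)
K′(t) = -7*e^(t)/(7*e^(t) - 9)
K′′(t) = 63*e^(t)/(49*e^(2*t) - 126*e^(t) + 81)

κ_2 = K′′(0) = 63/4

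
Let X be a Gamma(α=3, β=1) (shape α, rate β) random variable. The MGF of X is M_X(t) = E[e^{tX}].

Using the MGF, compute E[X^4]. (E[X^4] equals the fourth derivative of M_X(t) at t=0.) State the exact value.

E[X^4] = d^4M/dt^4 |_{t=0} = 360

M_X(t) = (1 - t)^(-3)
dM/dt = 3/(t^4 - 4*t^3 + 6*t^2 - 4*t + 1)
d^2M/dt^2 = -12/(t^5 - 5*t^4 + 10*t^3 - 10*t^2 + 5*t - 1)
d^3M/dt^3 = 60/(t^6 - 6*t^5 + 15*t^4 - 20*t^3 + 15*t^2 - 6*t + 1)
d^4M/dt^4 = -360/(t^7 - 7*t^6 + 21*t^5 - 35*t^4 + 35*t^3 - 21*t^2 + 7*t - 1)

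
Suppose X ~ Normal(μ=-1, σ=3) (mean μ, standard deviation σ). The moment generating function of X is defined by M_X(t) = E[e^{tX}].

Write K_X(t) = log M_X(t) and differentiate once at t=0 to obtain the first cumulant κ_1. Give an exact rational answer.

κ_1 = K^(1)(0) = -1

M_X(t) = e^(9*t^2/2 - t)
K_X(t) = log M_X(t) = 9*t^2/2 - t
K^(1)(t) = 9*t - 1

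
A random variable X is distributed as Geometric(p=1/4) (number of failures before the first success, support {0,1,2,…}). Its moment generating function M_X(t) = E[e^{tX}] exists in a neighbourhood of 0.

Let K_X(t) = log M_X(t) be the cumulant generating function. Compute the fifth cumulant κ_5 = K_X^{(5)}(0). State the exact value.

M_X(t) = 1/(4*(1 - 3*e^(t)/4))
K_X(t) = log M_X(t) = -log(1 - 3*e^(t)/4) - 2*log(2)
dK/dt = -3*e^(t)/(3*e^(t) - 4)
d^2K/dt^2 = 12*e^(t)/(9*e^(2*t) - 24*e^(t) + 16)
d^3K/dt^3 = (-36*e^(2*t) - 48*e^(t))/(27*e^(3*t) - 108*e^(2*t) + 144*e^(t) - 64)
d^4K/dt^4 = (108*e^(3*t) + 576*e^(2*t) + 192*e^(t))/(81*e^(4*t) - 432*e^(3*t) + 864*e^(2*t) - 768*e^(t) + 256)
d^5K/dt^5 = (-324*e^(4*t) - 4752*e^(3*t) - 6336*e^(2*t) - 768*e^(t))/(243*e^(5*t) - 1620*e^(4*t) + 4320*e^(3*t) - 5760*e^(2*t) + 3840*e^(t) - 1024)

κ_5 = d^5K/dt^5 |_{t=0} = 12180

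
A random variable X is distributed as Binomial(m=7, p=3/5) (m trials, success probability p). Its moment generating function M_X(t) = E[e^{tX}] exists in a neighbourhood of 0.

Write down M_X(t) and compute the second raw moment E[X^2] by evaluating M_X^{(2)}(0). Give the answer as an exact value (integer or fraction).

E[X^2] = D^2[M](0) = 483/25

M_X(t) = (3*e^(t)/5 + 2/5)^7
D^2[M](t) = 107163*e^(7*t)/78125 + 367416*e^(6*t)/78125 + 20412*e^(5*t)/3125 + 72576*e^(4*t)/15625 + 27216*e^(3*t)/15625 + 24192*e^(2*t)/78125 + 1344*e^(t)/78125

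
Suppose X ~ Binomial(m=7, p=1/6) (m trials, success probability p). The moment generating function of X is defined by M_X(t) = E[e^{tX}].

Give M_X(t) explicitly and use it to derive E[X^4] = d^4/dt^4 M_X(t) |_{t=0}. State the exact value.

M_X(t) = (e^(t)/6 + 5/6)^7
M^(4)(t) = 2401*e^(7*t)/279936 + 35*e^(6*t)/216 + 109375*e^(5*t)/93312 + 8750*e^(4*t)/2187 + 21875*e^(3*t)/3456 + 21875*e^(2*t)/5832 + 109375*e^(t)/279936

E[X^4] = M^(4)(0) = 427/27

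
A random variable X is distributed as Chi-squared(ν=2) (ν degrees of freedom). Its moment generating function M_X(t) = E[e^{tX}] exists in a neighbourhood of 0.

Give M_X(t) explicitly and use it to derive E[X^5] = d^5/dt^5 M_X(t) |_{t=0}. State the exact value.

M_X(t) = 1/(1 - 2*t)
M^(5)(t) = 3840/(64*t^6 - 192*t^5 + 240*t^4 - 160*t^3 + 60*t^2 - 12*t + 1)

E[X^5] = M^(5)(0) = 3840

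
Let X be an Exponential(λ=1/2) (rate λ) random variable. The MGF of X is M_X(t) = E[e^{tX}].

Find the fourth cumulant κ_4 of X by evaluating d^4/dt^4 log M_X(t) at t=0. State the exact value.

M_X(t) = 1/(2*(1/2 - t))
K_X(t) = log M_X(t) = -log(1/2 - t) - log(2)
D^4[K](t) = 96/(16*t^4 - 32*t^3 + 24*t^2 - 8*t + 1)

κ_4 = D^4[K](0) = 96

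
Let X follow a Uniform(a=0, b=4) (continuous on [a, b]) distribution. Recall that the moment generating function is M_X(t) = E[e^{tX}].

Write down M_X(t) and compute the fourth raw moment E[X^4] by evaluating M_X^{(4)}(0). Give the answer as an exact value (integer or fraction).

M_X(t) = (e^(4*t) - 1)/(4*t)
D^4[M](t) = (64*t^4*e^(4*t) - 64*t^3*e^(4*t) + 48*t^2*e^(4*t) - 24*t*e^(4*t) + 6*e^(4*t) - 6)/t^5

E[X^4] = D^4[M](0) = 256/5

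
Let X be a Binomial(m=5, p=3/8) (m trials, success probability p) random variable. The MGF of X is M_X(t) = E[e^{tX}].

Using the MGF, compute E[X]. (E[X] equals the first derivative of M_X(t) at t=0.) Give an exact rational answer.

E[X] = M^(1)(0) = 15/8

M_X(t) = (3*e^(t)/8 + 5/8)^5
M^(1)(t) = 1215*e^(5*t)/32768 + 2025*e^(4*t)/8192 + 10125*e^(3*t)/16384 + 5625*e^(2*t)/8192 + 9375*e^(t)/32768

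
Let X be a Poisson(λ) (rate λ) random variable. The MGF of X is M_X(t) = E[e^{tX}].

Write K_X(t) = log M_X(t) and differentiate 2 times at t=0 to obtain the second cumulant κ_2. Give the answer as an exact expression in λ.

M_X(t) = e^(λ*(e^(t) - 1))
K_X(t) = log M_X(t) = λ*(e^(t) - 1)
K′(t) = λ*e^(t)
K′′(t) = λ*e^(t)

κ_2 = K′′(0) = λ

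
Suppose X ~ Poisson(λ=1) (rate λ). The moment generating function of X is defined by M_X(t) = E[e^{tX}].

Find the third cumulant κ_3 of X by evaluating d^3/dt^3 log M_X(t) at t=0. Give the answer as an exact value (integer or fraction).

κ_3 = K^(3)(0) = 1

M_X(t) = e^(e^(t) - 1)
K_X(t) = log M_X(t) = e^(t) - 1
K^(3)(t) = e^(t)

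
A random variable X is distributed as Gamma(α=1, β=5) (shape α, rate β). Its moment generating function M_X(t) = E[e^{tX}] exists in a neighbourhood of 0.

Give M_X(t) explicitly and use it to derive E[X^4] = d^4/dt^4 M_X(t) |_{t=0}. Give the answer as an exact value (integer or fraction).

M_X(t) = 5/(5 - t)
M′(t) = 5/(t^2 - 10*t + 25)
M′′(t) = -10/(t^3 - 15*t^2 + 75*t - 125)
M′′′(t) = 30/(t^4 - 20*t^3 + 150*t^2 - 500*t + 625)
M′′′′(t) = -120/(t^5 - 25*t^4 + 250*t^3 - 1250*t^2 + 3125*t - 3125)

E[X^4] = M′′′′(0) = 24/625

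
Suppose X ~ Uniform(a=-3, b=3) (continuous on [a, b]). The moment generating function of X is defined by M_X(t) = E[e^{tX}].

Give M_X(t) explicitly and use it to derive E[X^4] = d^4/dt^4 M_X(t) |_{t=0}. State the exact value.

M_X(t) = (e^(3*t) - e^(-3*t))/(6*t)
D^4[M](t) = (27*t^4*e^(6*t) - 27*t^4 - 36*t^3*e^(6*t) - 36*t^3 + 36*t^2*e^(6*t) - 36*t^2 - 24*t*e^(6*t) - 24*t + 8*e^(6*t) - 8)*e^(-3*t)/(2*t^5)

E[X^4] = D^4[M](0) = 81/5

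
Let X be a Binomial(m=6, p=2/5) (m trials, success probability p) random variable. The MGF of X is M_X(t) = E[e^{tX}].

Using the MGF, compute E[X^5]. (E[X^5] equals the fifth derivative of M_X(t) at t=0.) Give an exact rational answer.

M_X(t) = (2*e^(t)/5 + 3/5)^6
M^(5)(t) = 497664*e^(6*t)/15625 + 576*e^(5*t)/5 + 442368*e^(4*t)/3125 + 209952*e^(3*t)/3125 + 31104*e^(2*t)/3125 + 2916*e^(t)/15625

E[X^5] = M^(5)(0) = 228708/625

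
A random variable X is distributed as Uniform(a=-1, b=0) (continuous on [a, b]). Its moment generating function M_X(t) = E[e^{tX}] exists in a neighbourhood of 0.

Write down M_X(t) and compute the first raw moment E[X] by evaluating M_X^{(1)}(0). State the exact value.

M_X(t) = (1 - e^(-t))/t
M′(t) = (t - e^(t) + 1)*e^(-t)/t^2

E[X] = M′(0) = -1/2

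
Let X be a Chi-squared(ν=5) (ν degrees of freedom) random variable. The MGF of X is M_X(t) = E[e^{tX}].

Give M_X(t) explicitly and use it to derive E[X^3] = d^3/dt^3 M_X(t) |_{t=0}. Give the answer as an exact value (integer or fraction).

M_X(t) = (1 - 2*t)^(-5/2)
M^(3)(t) = -315/(32*t^5*√(1 - 2*t) - 80*t^4*√(1 - 2*t) + 80*t^3*√(1 - 2*t) - 40*t^2*√(1 - 2*t) + 10*t*√(1 - 2*t) - √(1 - 2*t))

E[X^3] = M^(3)(0) = 315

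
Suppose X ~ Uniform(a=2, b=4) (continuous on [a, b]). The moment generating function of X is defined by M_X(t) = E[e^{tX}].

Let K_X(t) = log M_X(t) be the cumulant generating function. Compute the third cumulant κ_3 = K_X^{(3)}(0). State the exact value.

M_X(t) = (e^(4*t) - e^(2*t))/(2*t)
K_X(t) = log M_X(t) = -log(t) + log(e^(4*t) - e^(2*t)) - log(2)
K′(t) = (4*t*e^(2*t) - 2*t - e^(2*t) + 1)/(t*e^(2*t) - t)
K′′(t) = (-4*t^2*e^(2*t) + e^(4*t) - 2*e^(2*t) + 1)/(t^2*e^(4*t) - 2*t^2*e^(2*t) + t^2)
K′′′(t) = (8*t^3*e^(4*t) + 8*t^3*e^(2*t) - 2*e^(6*t) + 6*e^(4*t) - 6*e^(2*t) + 2)/(t^3*e^(6*t) - 3*t^3*e^(4*t) + 3*t^3*e^(2*t) - t^3)

κ_3 = K′′′(0) = 0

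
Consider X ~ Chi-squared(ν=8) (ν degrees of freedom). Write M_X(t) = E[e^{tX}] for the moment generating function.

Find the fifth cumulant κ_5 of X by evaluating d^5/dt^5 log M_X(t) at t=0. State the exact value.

κ_5 = D^5[K](0) = 3072

M_X(t) = (1 - 2*t)^(-4)
K_X(t) = log M_X(t) = -4*log(1 - 2*t)
D^5[K](t) = -3072/(32*t^5 - 80*t^4 + 80*t^3 - 40*t^2 + 10*t - 1)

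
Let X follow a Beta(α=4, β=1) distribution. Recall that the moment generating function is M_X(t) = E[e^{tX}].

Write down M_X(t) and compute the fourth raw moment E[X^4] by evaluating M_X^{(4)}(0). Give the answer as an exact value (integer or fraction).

E[X^4] = d^4M/dt^4 |_{t=0} = 1/2

M_X(t) = ₁F₁(4; 5; t)
dM/dt = 4*₁F₁(5; 6; t)/5
d^2M/dt^2 = 2*₁F₁(6; 7; t)/3
d^3M/dt^3 = 4*₁F₁(7; 8; t)/7
d^4M/dt^4 = ₁F₁(8; 9; t)/2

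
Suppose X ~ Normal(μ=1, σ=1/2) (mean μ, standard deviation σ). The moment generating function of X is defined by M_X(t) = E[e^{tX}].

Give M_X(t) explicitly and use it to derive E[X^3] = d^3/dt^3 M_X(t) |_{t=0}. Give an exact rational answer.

M_X(t) = e^(t^2/8 + t)
dM/dt = t*e^(t)*e^(t^2/8)/4 + e^(t)*e^(t^2/8)
d^2M/dt^2 = t^2*e^(t)*e^(t^2/8)/16 + t*e^(t)*e^(t^2/8)/2 + 5*e^(t)*e^(t^2/8)/4
d^3M/dt^3 = t^3*e^(t)*e^(t^2/8)/64 + 3*t^2*e^(t)*e^(t^2/8)/16 + 15*t*e^(t)*e^(t^2/8)/16 + 7*e^(t)*e^(t^2/8)/4

E[X^3] = d^3M/dt^3 |_{t=0} = 7/4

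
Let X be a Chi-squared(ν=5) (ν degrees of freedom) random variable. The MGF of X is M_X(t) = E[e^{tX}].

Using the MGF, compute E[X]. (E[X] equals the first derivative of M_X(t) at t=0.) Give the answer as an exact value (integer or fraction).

M_X(t) = (1 - 2*t)^(-5/2)
D[M](t) = -5/(8*t^3*√(1 - 2*t) - 12*t^2*√(1 - 2*t) + 6*t*√(1 - 2*t) - √(1 - 2*t))

E[X] = D[M](0) = 5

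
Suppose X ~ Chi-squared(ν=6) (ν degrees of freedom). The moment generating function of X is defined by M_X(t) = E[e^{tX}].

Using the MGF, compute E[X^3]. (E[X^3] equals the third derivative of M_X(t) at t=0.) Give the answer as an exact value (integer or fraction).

M_X(t) = (1 - 2*t)^(-3)
M^(3)(t) = 480/(64*t^6 - 192*t^5 + 240*t^4 - 160*t^3 + 60*t^2 - 12*t + 1)

E[X^3] = M^(3)(0) = 480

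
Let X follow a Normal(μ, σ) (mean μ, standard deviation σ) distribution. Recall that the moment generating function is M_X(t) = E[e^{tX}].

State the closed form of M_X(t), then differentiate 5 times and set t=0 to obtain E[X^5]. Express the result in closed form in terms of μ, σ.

M_X(t) = e^(μ*t + σ^2*t^2/2)
dM/dt = μ*e^(μ*t)*e^(σ^2*t^2/2) + σ^2*t*e^(μ*t)*e^(σ^2*t^2/2)
d^2M/dt^2 = μ^2*e^(μ*t)*e^(σ^2*t^2/2) + 2*μ*σ^2*t*e^(μ*t)*e^(σ^2*t^2/2) + σ^4*t^2*e^(μ*t)*e^(σ^2*t^2/2) + σ^2*e^(μ*t)*e^(σ^2*t^2/2)

E[X^5] = d^5M/dt^5 |_{t=0} = μ*(μ^4 + 10*μ^2*σ^2 + 15*σ^4)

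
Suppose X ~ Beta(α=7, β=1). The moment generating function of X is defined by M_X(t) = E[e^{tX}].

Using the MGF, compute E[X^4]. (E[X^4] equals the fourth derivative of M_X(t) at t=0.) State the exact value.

M_X(t) = ₁F₁(7; 8; t)
D^4[M](t) = 7*₁F₁(11; 12; t)/11

E[X^4] = D^4[M](0) = 7/11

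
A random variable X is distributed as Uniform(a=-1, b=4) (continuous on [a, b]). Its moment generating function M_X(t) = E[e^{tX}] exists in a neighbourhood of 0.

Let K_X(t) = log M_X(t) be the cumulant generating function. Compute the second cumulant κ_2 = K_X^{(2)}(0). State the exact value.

M_X(t) = (e^(4*t) - e^(-t))/(5*t)
K_X(t) = log M_X(t) = -log(t) + log(e^(4*t) - e^(-t)) - log(5)
K′(t) = (4*t*e^(5*t) + t - e^(5*t) + 1)/(t*e^(5*t) - t)
K′′(t) = (-25*t^2*e^(5*t) + e^(10*t) - 2*e^(5*t) + 1)/(t^2*e^(10*t) - 2*t^2*e^(5*t) + t^2)

κ_2 = K′′(0) = 25/12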